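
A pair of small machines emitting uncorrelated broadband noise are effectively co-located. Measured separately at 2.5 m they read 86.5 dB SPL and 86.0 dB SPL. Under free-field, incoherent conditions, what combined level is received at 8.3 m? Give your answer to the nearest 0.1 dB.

78.8 dB SPL

Combined at 2.5 m: 10·log₁₀(10^(86.5/10)+10^(86.0/10)) = 89.27 dB SPL.
Then apply −20·log₁₀(8.3/2.5) = -10.42 dB → 78.8 dB SPL.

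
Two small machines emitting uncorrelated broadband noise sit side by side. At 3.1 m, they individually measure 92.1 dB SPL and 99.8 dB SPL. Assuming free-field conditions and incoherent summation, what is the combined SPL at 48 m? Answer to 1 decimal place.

76.7 dB SPL

Combined at 3.1 m: 10·log₁₀(10^(92.1/10)+10^(99.8/10)) = 100.48 dB SPL.
Then apply −20·log₁₀(48/3.1) = -23.80 dB → 76.7 dB SPL.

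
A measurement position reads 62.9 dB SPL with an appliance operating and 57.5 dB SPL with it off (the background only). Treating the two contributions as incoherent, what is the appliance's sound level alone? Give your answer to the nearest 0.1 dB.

Remove the background by subtracting linear intensities:
L_src = 10·log₁₀(10^(62.9/10) − 10^(57.5/10)) = 10·log₁₀(1388000) = 61.4 dB SPL.

61.4 dB SPL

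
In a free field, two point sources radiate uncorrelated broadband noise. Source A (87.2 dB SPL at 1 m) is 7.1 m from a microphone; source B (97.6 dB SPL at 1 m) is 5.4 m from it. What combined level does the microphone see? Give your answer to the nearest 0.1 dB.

At the listener: L_A = 87.2 − 20·log₁₀(7.1) = 70.17 dB; L_B = 97.6 − 20·log₁₀(5.4) = 82.95 dB.
Combined: 10·log₁₀(10^(70.17/10)+10^(82.95/10)) = 83.2 dB SPL.

83.2 dB SPL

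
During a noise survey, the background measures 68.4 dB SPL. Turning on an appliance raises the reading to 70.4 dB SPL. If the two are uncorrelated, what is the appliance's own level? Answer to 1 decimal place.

Background correction is a power subtraction:
L_src = 10·log₁₀(10^(70.4/10) − 10^(68.4/10)) = 10·log₁₀(4046000) = 66.1 dB SPL.

66.1 dB SPL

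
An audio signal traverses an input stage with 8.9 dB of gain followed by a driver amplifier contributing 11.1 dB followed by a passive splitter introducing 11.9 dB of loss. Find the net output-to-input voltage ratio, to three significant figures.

2.54

Net gain = 8.9 + 11.1 + (−11.9) = 8.1 dB.
Voltage ratio = 10^(8.1/20) = 2.54.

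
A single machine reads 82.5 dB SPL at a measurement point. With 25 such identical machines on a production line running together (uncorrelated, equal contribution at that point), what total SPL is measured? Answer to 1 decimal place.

25 equal incoherent sources raise the level by 10·log₁₀(25) = 13.98 dB.
L_total = 82.5 + 13.98 = 96.5 dB SPL.

96.5 dB SPL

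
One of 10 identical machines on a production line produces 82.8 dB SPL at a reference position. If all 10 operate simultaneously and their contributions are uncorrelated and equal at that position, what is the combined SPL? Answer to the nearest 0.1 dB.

92.8 dB SPL

10 equal incoherent sources raise the level by 10·log₁₀(10) = 10.00 dB.
L_total = 82.8 + 10.00 = 92.8 dB SPL.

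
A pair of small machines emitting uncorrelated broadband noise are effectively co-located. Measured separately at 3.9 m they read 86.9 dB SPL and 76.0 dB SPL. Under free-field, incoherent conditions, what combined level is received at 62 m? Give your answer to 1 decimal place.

63.2 dB SPL

Combined at 3.9 m: 10·log₁₀(10^(86.9/10)+10^(76.0/10)) = 87.24 dB SPL.
Then apply −20·log₁₀(62/3.9) = -24.03 dB → 63.2 dB SPL.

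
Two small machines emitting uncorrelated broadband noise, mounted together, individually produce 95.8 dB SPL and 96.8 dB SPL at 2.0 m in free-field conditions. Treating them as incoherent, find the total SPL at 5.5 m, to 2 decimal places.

Combined at 2.0 m: 10·log₁₀(10^(95.8/10)+10^(96.8/10)) = 99.339 dB SPL.
Then apply −20·log₁₀(5.5/2.0) = -8.787 dB → 90.55 dB SPL.

90.55 dB SPL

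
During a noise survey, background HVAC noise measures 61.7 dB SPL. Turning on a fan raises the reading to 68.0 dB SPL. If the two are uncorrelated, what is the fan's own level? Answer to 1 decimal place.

Subtract intensities: L_src = 10·log₁₀(10^(L_total/10) − 10^(L_bg/10)).
L_src = 10·log₁₀(10^(68.0/10) − 10^(61.7/10)) = 10·log₁₀(4830000) = 66.8 dB SPL.

66.8 dB SPL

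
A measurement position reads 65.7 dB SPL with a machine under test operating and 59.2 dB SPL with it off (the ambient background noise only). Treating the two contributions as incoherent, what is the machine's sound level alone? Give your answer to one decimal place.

Background correction is a power subtraction:
L_src = 10·log₁₀(10^(65.7/10) − 10^(59.2/10)) = 10·log₁₀(2884000) = 64.6 dB SPL.

64.6 dB SPL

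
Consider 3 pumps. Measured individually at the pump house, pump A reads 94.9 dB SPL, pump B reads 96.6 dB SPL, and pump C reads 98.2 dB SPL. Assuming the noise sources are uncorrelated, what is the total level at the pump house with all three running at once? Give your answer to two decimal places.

101.54 dB SPL

Add the sources as powers (linear), then convert back to dB:
L_total = 10·log₁₀(10^(94.9/10) + 10^(96.6/10) + 10^(98.2/10)) = 10·log₁₀(14268000000) = 101.54 dB SPL.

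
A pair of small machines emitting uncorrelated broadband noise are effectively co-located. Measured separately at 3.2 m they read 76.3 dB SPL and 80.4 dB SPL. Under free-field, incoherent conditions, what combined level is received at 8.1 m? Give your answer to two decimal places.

Combined at 3.2 m: 10·log₁₀(10^(76.3/10)+10^(80.4/10)) = 81.827 dB SPL.
Then apply −20·log₁₀(8.1/3.2) = -8.067 dB → 73.76 dB SPL.

73.76 dB SPL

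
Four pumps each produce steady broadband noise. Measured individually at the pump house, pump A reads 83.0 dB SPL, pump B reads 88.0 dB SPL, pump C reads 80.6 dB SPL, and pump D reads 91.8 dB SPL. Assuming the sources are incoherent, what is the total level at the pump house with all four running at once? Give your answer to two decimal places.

93.91 dB SPL

Add the sources as powers (linear), then convert back to dB:
L_total = 10·log₁₀(10^(83.0/10) + 10^(88.0/10) + 10^(80.6/10) + 10^(91.8/10)) = 10·log₁₀(2459000000) = 93.91 dB SPL.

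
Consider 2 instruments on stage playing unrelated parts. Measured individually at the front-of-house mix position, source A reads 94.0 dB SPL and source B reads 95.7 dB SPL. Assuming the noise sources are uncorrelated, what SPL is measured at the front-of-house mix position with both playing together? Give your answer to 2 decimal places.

Uncorrelated sources add in intensity (power), not in dB.
L_total = 10·log₁₀(10^(94.0/10) + 10^(95.7/10)) = 10·log₁₀(6227000000) = 97.94 dB SPL.

97.94 dB SPL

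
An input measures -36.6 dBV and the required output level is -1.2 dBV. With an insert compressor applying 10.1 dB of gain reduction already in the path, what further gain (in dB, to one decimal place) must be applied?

45.5 dB

The required make-up gain is the shortfall in the dB sum.
G = -1.2 − (-36.6) + 10.1 = 45.5 dB.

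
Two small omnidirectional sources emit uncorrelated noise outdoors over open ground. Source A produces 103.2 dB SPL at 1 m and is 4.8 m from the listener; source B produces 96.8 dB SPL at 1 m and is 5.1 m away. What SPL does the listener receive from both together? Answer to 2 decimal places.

At the listener: L_A = 103.2 − 20·log₁₀(4.8) = 89.575 dB; L_B = 96.8 − 20·log₁₀(5.1) = 82.649 dB.
Combined: 10·log₁₀(10^(89.575/10)+10^(82.649/10)) = 90.38 dB SPL.

90.38 dB SPL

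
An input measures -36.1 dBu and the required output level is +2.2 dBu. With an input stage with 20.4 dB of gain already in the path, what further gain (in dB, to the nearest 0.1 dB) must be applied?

The required make-up gain is the shortfall in the dB sum.
G = +2.2 − (-36.1) − 20.4 = 17.9 dB.

17.9 dB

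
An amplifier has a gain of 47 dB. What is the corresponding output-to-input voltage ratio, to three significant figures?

224

Voltage ratio = 10^(dB/20).
10^(47/20) = 10^(2.350) = 224.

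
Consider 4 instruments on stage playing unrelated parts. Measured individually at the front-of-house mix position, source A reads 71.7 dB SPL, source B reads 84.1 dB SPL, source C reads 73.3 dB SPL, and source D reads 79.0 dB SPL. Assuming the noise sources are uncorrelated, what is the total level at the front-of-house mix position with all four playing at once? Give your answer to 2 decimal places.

85.71 dB SPL

Uncorrelated sources add in intensity (power), not in dB.
L_total = 10·log₁₀(10^(71.7/10) + 10^(84.1/10) + 10^(73.3/10) + 10^(79.0/10)) = 10·log₁₀(372600000) = 85.71 dB SPL.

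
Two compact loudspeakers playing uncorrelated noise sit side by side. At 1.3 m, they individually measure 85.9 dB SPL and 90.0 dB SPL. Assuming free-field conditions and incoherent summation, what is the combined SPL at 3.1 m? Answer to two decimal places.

83.88 dB SPL

Combined at 1.3 m: 10·log₁₀(10^(85.9/10)+10^(90.0/10)) = 91.427 dB SPL.
Then apply −20·log₁₀(3.1/1.3) = -7.548 dB → 83.88 dB SPL.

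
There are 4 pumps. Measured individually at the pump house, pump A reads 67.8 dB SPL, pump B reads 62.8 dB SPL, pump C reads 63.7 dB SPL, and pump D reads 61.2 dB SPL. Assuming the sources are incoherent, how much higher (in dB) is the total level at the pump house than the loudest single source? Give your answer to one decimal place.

Add the sources as powers (linear), then convert back to dB:
L_total = 10·log₁₀(10^(67.8/10) + 10^(62.8/10) + 10^(63.7/10) + 10^(61.2/10)) = 70.64 dB SPL.
Excess over the loudest (67.8 dB): 70.64 − 67.8 = 2.8 dB.

2.8 dB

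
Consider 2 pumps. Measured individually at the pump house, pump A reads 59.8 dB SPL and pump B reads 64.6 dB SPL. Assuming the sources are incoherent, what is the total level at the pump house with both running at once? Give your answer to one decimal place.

65.8 dB SPL

Uncorrelated sources add in intensity (power), not in dB.
L_total = 10·log₁₀(10^(59.8/10) + 10^(64.6/10)) = 10·log₁₀(3839000) = 65.8 dB SPL.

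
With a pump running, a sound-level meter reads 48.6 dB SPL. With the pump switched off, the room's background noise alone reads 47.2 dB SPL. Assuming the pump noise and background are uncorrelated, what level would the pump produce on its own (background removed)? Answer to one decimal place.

Remove the background by subtracting linear intensities:
L_src = 10·log₁₀(10^(48.6/10) − 10^(47.2/10)) = 10·log₁₀(19960) = 43.0 dB SPL.

43.0 dB SPL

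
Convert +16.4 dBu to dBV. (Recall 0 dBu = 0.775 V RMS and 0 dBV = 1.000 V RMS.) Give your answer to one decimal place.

+14.2 dBV

The offset between the scales is 20·log₁₀(0.775/1.000) = −2.214 dB.
So dBV = +16.4 − 2.214 = +14.2 dBV.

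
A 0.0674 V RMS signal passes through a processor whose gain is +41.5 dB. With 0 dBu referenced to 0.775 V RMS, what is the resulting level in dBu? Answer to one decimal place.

Input level: 20·log₁₀(0.0674/0.775) = -21.21 dBu.
Output: -21.21 + 41.5 = +20.3 dBu.

+20.3 dBu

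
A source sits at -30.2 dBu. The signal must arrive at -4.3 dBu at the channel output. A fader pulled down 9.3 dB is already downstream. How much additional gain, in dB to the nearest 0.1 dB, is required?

The required make-up gain is the shortfall in the dB sum.
G = -4.3 − (-30.2) + 9.3 = 35.2 dB.

35.2 dB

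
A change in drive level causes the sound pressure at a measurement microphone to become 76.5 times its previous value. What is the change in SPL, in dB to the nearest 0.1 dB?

37.7 dB

SPL change from a pressure ratio uses the 20·log₁₀ form:
20·log₁₀(76.5) = 37.7 dB.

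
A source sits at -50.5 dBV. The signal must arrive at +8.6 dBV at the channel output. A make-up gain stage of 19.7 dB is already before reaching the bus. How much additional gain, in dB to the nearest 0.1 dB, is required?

39.4 dB

The required make-up gain is the shortfall in the dB sum.
G = +8.6 − (-50.5) − 19.7 = 39.4 dB.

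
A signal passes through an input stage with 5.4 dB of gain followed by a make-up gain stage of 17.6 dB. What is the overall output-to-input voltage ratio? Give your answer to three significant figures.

14.1

Net gain = 5.4 + 17.6 = 23.0 dB.
Voltage ratio = 10^(23.0/20) = 14.1.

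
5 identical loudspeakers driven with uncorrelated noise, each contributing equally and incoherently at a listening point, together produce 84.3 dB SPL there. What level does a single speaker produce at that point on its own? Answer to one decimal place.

5 equal incoherent sources add 10·log₁₀(5) = 6.99 dB over one source.
L_one = 84.3 − 6.99 = 77.3 dB SPL.

77.3 dB SPL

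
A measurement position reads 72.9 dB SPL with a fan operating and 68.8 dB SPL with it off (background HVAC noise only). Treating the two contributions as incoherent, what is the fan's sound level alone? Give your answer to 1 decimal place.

Background correction is a power subtraction:
L_src = 10·log₁₀(10^(72.9/10) − 10^(68.8/10)) = 10·log₁₀(11910000) = 70.8 dB SPL.

70.8 dB SPL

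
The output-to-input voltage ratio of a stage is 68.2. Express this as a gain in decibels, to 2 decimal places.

Voltage is an amplitude quantity, so gain = 20·log₁₀(V_out/V_in).
20·log₁₀(68.2) = 36.68 dB.

36.68 dB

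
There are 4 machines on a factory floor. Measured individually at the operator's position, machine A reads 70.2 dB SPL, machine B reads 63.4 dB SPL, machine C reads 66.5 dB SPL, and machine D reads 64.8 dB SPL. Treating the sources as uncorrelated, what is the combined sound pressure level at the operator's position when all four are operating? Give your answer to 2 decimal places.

73.04 dB SPL

Incoherent sources sum as intensities:
L_total = 10·log₁₀(10^(70.2/10) + 10^(63.4/10) + 10^(66.5/10) + 10^(64.8/10)) = 10·log₁₀(20150000) = 73.04 dB SPL.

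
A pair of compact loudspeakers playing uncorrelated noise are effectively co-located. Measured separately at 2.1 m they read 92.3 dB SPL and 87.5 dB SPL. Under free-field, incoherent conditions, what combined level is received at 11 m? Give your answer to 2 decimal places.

Combined at 2.1 m: 10·log₁₀(10^(92.3/10)+10^(87.5/10)) = 93.542 dB SPL.
Then apply −20·log₁₀(11/2.1) = -14.383 dB → 79.16 dB SPL.

79.16 dB SPL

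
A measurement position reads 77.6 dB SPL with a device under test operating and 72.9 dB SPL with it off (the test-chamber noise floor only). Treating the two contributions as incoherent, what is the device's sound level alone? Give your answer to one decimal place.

Remove the background by subtracting linear intensities:
L_src = 10·log₁₀(10^(77.6/10) − 10^(72.9/10)) = 10·log₁₀(38050000) = 75.8 dB SPL.

75.8 dB SPL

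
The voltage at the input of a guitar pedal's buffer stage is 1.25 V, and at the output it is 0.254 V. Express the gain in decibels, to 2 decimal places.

Voltage ratio → dB uses the 20·log₁₀ form:
20·log₁₀(0.254/1.25) = 20·log₁₀(0.2032) = -13.84 dB.

-13.84 dB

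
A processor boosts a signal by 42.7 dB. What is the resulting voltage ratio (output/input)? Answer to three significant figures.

Voltage ratio = 10^(dB/20).
10^(42.7/20) = 10^(2.135) = 136.

136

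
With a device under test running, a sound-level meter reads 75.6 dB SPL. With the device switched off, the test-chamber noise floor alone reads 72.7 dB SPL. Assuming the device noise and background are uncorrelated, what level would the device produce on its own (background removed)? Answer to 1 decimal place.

72.5 dB SPL

Remove the background by subtracting linear intensities:
L_src = 10·log₁₀(10^(75.6/10) − 10^(72.7/10)) = 10·log₁₀(17690000) = 72.5 dB SPL.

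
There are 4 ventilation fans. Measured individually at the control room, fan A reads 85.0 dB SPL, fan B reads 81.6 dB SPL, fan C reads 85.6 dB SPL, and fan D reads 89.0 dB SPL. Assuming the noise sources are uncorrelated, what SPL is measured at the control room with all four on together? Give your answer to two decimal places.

92.09 dB SPL

Add the sources as powers (linear), then convert back to dB:
L_total = 10·log₁₀(10^(85.0/10) + 10^(81.6/10) + 10^(85.6/10) + 10^(89.0/10)) = 10·log₁₀(1618000000) = 92.09 dB SPL.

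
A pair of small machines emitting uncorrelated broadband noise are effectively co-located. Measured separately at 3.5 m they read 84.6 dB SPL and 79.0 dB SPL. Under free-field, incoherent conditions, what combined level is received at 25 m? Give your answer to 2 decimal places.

Combined at 3.5 m: 10·log₁₀(10^(84.6/10)+10^(79.0/10)) = 85.657 dB SPL.
Then apply −20·log₁₀(25/3.5) = -17.077 dB → 68.58 dB SPL.

68.58 dB SPL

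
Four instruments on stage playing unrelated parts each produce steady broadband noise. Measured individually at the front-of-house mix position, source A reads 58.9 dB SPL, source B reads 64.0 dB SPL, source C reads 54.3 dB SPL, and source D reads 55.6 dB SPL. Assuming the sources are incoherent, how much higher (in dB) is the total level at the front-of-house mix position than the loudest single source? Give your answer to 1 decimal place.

Uncorrelated sources add in intensity (power), not in dB.
L_total = 10·log₁₀(10^(58.9/10) + 10^(64.0/10) + 10^(54.3/10) + 10^(55.6/10)) = 65.93 dB SPL.
Excess over the loudest (64.0 dB): 65.93 − 64.0 = 1.9 dB.

1.9 dB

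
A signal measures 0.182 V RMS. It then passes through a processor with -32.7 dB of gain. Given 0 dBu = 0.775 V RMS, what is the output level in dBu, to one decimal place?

Input level: 20·log₁₀(0.182/0.775) = -12.58 dBu.
Output: -12.58 − 32.7 = -45.3 dBu.

-45.3 dBu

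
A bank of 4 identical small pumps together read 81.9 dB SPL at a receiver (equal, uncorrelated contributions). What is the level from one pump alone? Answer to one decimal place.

4 equal incoherent sources add 10·log₁₀(4) = 6.02 dB over one source.
L_one = 81.9 − 6.02 = 75.9 dB SPL.

75.9 dB SPL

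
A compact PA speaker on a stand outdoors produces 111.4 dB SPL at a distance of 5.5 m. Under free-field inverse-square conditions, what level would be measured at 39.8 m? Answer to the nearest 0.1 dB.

94.2 dB SPL

For a point source in a free field, ΔL = −20·log₁₀(d₂/d₁).
ΔL = −20·log₁₀(39.8/5.5) = -17.19 dB, so L₂ = 111.4 + (-17.19) = 94.2 dB SPL.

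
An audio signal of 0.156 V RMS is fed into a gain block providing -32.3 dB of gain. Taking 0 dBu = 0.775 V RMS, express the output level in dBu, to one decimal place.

Input level: 20·log₁₀(0.156/0.775) = -13.92 dBu.
Output: -13.92 − 32.3 = -46.2 dBu.

-46.2 dBu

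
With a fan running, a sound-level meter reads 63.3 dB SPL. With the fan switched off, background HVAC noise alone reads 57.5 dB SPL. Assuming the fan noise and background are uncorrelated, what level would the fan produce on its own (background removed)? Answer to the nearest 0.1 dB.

62.0 dB SPL

Subtract intensities: L_src = 10·log₁₀(10^(L_total/10) − 10^(L_bg/10)).
L_src = 10·log₁₀(10^(63.3/10) − 10^(57.5/10)) = 10·log₁₀(1576000) = 62.0 dB SPL.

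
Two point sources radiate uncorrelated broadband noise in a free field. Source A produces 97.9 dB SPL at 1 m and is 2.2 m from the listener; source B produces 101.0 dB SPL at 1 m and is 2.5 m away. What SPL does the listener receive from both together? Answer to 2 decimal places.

At the listener: L_A = 97.9 − 20·log₁₀(2.2) = 91.052 dB; L_B = 101.0 − 20·log₁₀(2.5) = 93.041 dB.
Combined: 10·log₁₀(10^(91.052/10)+10^(93.041/10)) = 95.17 dB SPL.

95.17 dB SPL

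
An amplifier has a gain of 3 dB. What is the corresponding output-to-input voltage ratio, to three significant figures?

1.41

Voltage ratio = 10^(dB/20).
10^(3/20) = 10^(0.1500) = 1.41.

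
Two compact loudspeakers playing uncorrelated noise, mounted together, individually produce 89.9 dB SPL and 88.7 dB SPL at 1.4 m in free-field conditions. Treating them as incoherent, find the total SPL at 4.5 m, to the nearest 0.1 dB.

82.2 dB SPL

Combined at 1.4 m: 10·log₁₀(10^(89.9/10)+10^(88.7/10)) = 92.35 dB SPL.
Then apply −20·log₁₀(4.5/1.4) = -10.14 dB → 82.2 dB SPL.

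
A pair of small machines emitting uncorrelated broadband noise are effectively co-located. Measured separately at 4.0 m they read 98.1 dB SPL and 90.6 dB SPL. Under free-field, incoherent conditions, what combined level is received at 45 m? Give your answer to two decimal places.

77.79 dB SPL

Combined at 4.0 m: 10·log₁₀(10^(98.1/10)+10^(90.6/10)) = 98.811 dB SPL.
Then apply −20·log₁₀(45/4.0) = -21.023 dB → 77.79 dB SPL.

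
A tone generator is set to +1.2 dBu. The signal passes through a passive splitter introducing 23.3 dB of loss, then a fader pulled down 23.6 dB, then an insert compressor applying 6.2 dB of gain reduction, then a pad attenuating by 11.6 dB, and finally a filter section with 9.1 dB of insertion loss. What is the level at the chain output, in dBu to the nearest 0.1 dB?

-72.6 dBu

Cascaded gains and losses add directly in dB.
+1.2 − 23.3 − 23.6 − 6.2 − 11.6 − 9.1 = -72.6 dBu.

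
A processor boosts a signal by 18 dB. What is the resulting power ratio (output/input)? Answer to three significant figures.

Power ratio = 10^(dB/10).
10^(18/10) = 10^(1.800) = 63.1.

63.1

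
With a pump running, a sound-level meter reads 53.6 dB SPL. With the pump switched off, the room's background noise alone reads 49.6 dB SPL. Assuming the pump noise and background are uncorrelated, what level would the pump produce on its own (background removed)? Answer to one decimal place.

51.4 dB SPL

Subtract intensities: L_src = 10·log₁₀(10^(L_total/10) − 10^(L_bg/10)).
L_src = 10·log₁₀(10^(53.6/10) − 10^(49.6/10)) = 10·log₁₀(137900) = 51.4 dB SPL.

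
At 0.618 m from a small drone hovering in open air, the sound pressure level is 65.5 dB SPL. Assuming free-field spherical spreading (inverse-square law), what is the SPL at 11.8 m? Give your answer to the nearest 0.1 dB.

For a point source in a free field, ΔL = −20·log₁₀(d₂/d₁).
ΔL = −20·log₁₀(11.8/0.618) = -25.62 dB, so L₂ = 65.5 + (-25.62) = 39.9 dB SPL.

39.9 dB SPL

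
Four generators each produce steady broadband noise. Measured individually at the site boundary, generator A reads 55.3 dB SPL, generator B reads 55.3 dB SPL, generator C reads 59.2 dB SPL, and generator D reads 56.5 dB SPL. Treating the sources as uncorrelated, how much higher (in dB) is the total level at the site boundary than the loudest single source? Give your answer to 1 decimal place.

3.7 dB

Add the sources as powers (linear), then convert back to dB:
L_total = 10·log₁₀(10^(55.3/10) + 10^(55.3/10) + 10^(59.2/10) + 10^(56.5/10)) = 62.91 dB SPL.
Excess over the loudest (59.2 dB): 62.91 − 59.2 = 3.7 dB.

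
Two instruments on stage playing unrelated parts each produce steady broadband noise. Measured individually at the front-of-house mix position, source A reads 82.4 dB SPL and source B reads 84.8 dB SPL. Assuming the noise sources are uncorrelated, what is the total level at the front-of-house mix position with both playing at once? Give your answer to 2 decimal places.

Incoherent sources sum as intensities:
L_total = 10·log₁₀(10^(82.4/10) + 10^(84.8/10)) = 10·log₁₀(475800000) = 86.77 dB SPL.

86.77 dB SPL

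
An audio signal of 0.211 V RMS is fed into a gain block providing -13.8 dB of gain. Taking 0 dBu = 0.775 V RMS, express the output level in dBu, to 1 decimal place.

Input level: 20·log₁₀(0.211/0.775) = -11.30 dBu.
Output: -11.30 − 13.8 = -25.1 dBu.

-25.1 dBu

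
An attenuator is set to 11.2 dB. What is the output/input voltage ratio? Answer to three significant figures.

Voltage ratio = 10^(dB/20).
10^(-11.2/20) = 10^(-0.5600) = 0.275.

0.275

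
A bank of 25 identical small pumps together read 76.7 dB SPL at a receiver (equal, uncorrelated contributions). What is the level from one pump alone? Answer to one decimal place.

62.7 dB SPL

25 equal incoherent sources add 10·log₁₀(25) = 13.98 dB over one source.
L_one = 76.7 − 13.98 = 62.7 dB SPL.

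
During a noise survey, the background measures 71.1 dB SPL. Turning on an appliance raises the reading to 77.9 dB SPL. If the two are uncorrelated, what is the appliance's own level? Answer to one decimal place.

Subtract intensities: L_src = 10·log₁₀(10^(L_total/10) − 10^(L_bg/10)).
L_src = 10·log₁₀(10^(77.9/10) − 10^(71.1/10)) = 10·log₁₀(48780000) = 76.9 dB SPL.

76.9 dB SPL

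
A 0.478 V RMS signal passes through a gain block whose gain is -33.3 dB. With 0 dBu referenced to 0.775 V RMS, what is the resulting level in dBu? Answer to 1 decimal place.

-37.5 dBu

Input level: 20·log₁₀(0.478/0.775) = -4.20 dBu.
Output: -4.20 − 33.3 = -37.5 dBu.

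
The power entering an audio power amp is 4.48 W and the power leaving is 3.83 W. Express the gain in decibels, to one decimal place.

-0.7 dB

Power ratio → dB uses the 10·log₁₀ form:
10·log₁₀(3.83/4.48) = 10·log₁₀(0.8549) = -0.7 dB.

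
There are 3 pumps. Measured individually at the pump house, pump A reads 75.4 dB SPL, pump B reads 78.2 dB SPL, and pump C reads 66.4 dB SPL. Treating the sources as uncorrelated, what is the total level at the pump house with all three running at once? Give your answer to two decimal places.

Add the sources as powers (linear), then convert back to dB:
L_total = 10·log₁₀(10^(75.4/10) + 10^(78.2/10) + 10^(66.4/10)) = 10·log₁₀(105100000) = 80.22 dB SPL.

80.22 dB SPL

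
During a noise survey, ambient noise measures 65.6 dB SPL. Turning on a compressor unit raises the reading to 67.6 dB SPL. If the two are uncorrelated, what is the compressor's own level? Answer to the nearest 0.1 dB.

63.3 dB SPL

Background correction is a power subtraction:
L_src = 10·log₁₀(10^(67.6/10) − 10^(65.6/10)) = 10·log₁₀(2124000) = 63.3 dB SPL.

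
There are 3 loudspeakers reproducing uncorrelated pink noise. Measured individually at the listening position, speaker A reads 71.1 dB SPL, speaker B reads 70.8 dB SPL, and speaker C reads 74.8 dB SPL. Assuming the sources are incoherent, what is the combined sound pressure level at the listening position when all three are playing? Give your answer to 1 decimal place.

77.4 dB SPL

Add the sources as powers (linear), then convert back to dB:
L_total = 10·log₁₀(10^(71.1/10) + 10^(70.8/10) + 10^(74.8/10)) = 10·log₁₀(55100000) = 77.4 dB SPL.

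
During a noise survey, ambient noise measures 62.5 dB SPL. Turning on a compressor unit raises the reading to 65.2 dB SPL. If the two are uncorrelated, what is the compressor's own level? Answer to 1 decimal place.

61.9 dB SPL

Subtract intensities: L_src = 10·log₁₀(10^(L_total/10) − 10^(L_bg/10)).
L_src = 10·log₁₀(10^(65.2/10) − 10^(62.5/10)) = 10·log₁₀(1533000) = 61.9 dB SPL.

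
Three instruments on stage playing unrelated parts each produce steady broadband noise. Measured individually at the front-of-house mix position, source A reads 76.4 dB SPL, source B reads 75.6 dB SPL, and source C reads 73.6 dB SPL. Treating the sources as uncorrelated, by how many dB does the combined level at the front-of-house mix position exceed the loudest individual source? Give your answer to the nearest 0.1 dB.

3.7 dB

Incoherent sources sum as intensities:
L_total = 10·log₁₀(10^(76.4/10) + 10^(75.6/10) + 10^(73.6/10)) = 80.12 dB SPL.
Excess over the loudest (76.4 dB): 80.12 − 76.4 = 3.7 dB.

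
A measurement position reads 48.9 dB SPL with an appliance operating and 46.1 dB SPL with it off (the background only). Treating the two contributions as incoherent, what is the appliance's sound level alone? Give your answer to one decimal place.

Subtract intensities: L_src = 10·log₁₀(10^(L_total/10) − 10^(L_bg/10)).
L_src = 10·log₁₀(10^(48.9/10) − 10^(46.1/10)) = 10·log₁₀(36890) = 45.7 dB SPL.

45.7 dB SPL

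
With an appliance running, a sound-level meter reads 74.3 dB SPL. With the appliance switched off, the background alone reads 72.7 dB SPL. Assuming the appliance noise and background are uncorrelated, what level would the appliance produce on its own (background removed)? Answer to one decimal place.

Subtract intensities: L_src = 10·log₁₀(10^(L_total/10) − 10^(L_bg/10)).
L_src = 10·log₁₀(10^(74.3/10) − 10^(72.7/10)) = 10·log₁₀(8294000) = 69.2 dB SPL.

69.2 dB SPL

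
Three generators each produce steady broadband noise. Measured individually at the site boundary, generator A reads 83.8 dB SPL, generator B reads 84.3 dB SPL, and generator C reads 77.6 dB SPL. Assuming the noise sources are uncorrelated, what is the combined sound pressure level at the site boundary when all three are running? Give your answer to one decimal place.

Uncorrelated sources add in intensity (power), not in dB.
L_total = 10·log₁₀(10^(83.8/10) + 10^(84.3/10) + 10^(77.6/10)) = 10·log₁₀(566600000) = 87.5 dB SPL.

87.5 dB SPL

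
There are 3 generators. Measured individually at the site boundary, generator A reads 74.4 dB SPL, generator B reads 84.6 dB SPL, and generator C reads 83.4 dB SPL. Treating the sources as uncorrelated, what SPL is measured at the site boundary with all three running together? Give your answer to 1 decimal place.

Incoherent sources sum as intensities:
L_total = 10·log₁₀(10^(74.4/10) + 10^(84.6/10) + 10^(83.4/10)) = 10·log₁₀(534700000) = 87.3 dB SPL.

87.3 dB SPL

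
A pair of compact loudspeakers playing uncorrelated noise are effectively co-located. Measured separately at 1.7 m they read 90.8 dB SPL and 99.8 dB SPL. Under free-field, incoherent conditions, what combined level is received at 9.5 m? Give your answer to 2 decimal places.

85.37 dB SPL

Combined at 1.7 m: 10·log₁₀(10^(90.8/10)+10^(99.8/10)) = 100.315 dB SPL.
Then apply −20·log₁₀(9.5/1.7) = -14.945 dB → 85.37 dB SPL.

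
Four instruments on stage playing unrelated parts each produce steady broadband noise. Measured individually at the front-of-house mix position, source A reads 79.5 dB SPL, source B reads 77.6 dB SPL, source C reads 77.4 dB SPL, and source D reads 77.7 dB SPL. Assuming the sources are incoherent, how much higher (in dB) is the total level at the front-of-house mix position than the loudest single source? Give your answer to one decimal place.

4.7 dB

Incoherent sources sum as intensities:
L_total = 10·log₁₀(10^(79.5/10) + 10^(77.6/10) + 10^(77.4/10) + 10^(77.7/10)) = 84.16 dB SPL.
Excess over the loudest (79.5 dB): 84.16 − 79.5 = 4.7 dB.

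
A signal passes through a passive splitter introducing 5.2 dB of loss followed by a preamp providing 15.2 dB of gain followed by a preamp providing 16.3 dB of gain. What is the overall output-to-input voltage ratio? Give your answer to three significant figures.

Net gain = (−5.2) + 15.2 + 16.3 = 26.3 dB.
Voltage ratio = 10^(26.3/20) = 20.7.

20.7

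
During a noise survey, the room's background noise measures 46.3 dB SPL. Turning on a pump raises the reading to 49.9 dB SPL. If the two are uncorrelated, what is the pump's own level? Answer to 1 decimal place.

Background correction is a power subtraction:
L_src = 10·log₁₀(10^(49.9/10) − 10^(46.3/10)) = 10·log₁₀(55070) = 47.4 dB SPL.

47.4 dB SPL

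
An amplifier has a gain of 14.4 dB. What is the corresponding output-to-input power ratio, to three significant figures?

27.5

Power ratio = 10^(dB/10).
10^(14.4/10) = 10^(1.440) = 27.5.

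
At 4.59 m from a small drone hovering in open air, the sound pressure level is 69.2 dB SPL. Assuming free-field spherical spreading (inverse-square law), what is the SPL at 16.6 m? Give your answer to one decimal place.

58.0 dB SPL

For a point source in a free field, ΔL = −20·log₁₀(d₂/d₁).
ΔL = −20·log₁₀(16.6/4.59) = -11.17 dB, so L₂ = 69.2 + (-11.17) = 58.0 dB SPL.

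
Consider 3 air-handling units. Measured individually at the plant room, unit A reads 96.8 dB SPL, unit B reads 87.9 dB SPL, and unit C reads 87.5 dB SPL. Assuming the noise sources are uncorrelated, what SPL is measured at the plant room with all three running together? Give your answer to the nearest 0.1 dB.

Incoherent sources sum as intensities:
L_total = 10·log₁₀(10^(96.8/10) + 10^(87.9/10) + 10^(87.5/10)) = 10·log₁₀(5965000000) = 97.8 dB SPL.

97.8 dB SPL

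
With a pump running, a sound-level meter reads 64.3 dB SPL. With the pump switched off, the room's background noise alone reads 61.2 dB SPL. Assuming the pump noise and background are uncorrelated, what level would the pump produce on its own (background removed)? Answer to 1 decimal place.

Subtract intensities: L_src = 10·log₁₀(10^(L_total/10) − 10^(L_bg/10)).
L_src = 10·log₁₀(10^(64.3/10) − 10^(61.2/10)) = 10·log₁₀(1373000) = 61.4 dB SPL.

61.4 dB SPL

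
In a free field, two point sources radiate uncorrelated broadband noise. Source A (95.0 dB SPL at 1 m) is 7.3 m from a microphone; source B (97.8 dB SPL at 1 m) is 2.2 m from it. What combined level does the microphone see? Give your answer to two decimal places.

91.15 dB SPL

At the listener: L_A = 95.0 − 20·log₁₀(7.3) = 77.734 dB; L_B = 97.8 − 20·log₁₀(2.2) = 90.952 dB.
Combined: 10·log₁₀(10^(77.734/10)+10^(90.952/10)) = 91.15 dB SPL.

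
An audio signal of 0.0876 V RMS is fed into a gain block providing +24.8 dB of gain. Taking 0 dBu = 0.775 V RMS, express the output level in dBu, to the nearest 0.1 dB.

Input level: 20·log₁₀(0.0876/0.775) = -18.94 dBu.
Output: -18.94 + 24.8 = +5.9 dBu.

+5.9 dBu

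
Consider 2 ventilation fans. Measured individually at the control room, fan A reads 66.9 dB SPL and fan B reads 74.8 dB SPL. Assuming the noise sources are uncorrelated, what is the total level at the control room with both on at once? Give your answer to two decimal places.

75.45 dB SPL

Incoherent sources sum as intensities:
L_total = 10·log₁₀(10^(66.9/10) + 10^(74.8/10)) = 10·log₁₀(35100000) = 75.45 dB SPL.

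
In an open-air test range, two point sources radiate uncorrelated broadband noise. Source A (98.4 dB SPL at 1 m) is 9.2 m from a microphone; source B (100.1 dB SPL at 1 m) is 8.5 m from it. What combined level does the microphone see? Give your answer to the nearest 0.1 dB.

83.5 dB SPL

At the listener: L_A = 98.4 − 20·log₁₀(9.2) = 79.12 dB; L_B = 100.1 − 20·log₁₀(8.5) = 81.51 dB.
Combined: 10·log₁₀(10^(79.12/10)+10^(81.51/10)) = 83.5 dB SPL.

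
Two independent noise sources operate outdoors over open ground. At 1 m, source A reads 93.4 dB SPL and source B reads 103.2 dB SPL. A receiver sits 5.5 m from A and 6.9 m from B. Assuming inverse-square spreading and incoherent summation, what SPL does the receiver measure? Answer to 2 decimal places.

At the listener: L_A = 93.4 − 20·log₁₀(5.5) = 78.593 dB; L_B = 103.2 − 20·log₁₀(6.9) = 86.423 dB.
Combined: 10·log₁₀(10^(78.593/10)+10^(86.423/10)) = 87.09 dB SPL.

87.09 dB SPL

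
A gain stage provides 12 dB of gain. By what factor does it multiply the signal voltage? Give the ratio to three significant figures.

Voltage ratio = 10^(dB/20).
10^(12/20) = 10^(0.6000) = 3.98.

3.98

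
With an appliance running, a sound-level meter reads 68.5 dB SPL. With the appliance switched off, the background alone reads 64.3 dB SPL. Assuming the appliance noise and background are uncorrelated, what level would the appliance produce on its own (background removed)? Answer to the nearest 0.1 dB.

66.4 dB SPL

Subtract intensities: L_src = 10·log₁₀(10^(L_total/10) − 10^(L_bg/10)).
L_src = 10·log₁₀(10^(68.5/10) − 10^(64.3/10)) = 10·log₁₀(4388000) = 66.4 dB SPL.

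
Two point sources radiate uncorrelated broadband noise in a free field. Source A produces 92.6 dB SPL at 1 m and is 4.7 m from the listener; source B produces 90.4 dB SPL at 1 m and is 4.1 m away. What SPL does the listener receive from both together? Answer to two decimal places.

81.69 dB SPL

At the listener: L_A = 92.6 − 20·log₁₀(4.7) = 79.158 dB; L_B = 90.4 − 20·log₁₀(4.1) = 78.144 dB.
Combined: 10·log₁₀(10^(79.158/10)+10^(78.144/10)) = 81.69 dB SPL.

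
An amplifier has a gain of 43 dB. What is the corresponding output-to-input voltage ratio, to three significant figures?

Voltage ratio = 10^(dB/20).
10^(43/20) = 10^(2.150) = 141.

141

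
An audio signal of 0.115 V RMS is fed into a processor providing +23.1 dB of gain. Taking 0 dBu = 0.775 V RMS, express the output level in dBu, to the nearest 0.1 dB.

Input level: 20·log₁₀(0.115/0.775) = -16.57 dBu.
Output: -16.57 + 23.1 = +6.5 dBu.

+6.5 dBu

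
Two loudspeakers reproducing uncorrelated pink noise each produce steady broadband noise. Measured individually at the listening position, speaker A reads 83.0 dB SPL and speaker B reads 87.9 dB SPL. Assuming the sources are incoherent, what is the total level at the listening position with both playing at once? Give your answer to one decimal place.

Incoherent sources sum as intensities:
L_total = 10·log₁₀(10^(83.0/10) + 10^(87.9/10)) = 10·log₁₀(816100000) = 89.1 dB SPL.

89.1 dB SPL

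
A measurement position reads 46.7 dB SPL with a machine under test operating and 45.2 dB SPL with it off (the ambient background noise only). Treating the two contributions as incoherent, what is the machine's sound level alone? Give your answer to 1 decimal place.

41.4 dB SPL

Background correction is a power subtraction:
L_src = 10·log₁₀(10^(46.7/10) − 10^(45.2/10)) = 10·log₁₀(13660) = 41.4 dB SPL.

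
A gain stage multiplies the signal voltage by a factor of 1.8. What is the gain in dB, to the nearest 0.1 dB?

Voltage ratio → dB uses the 20·log₁₀ form:
20·log₁₀(1.8) = 5.1 dB.

5.1 dB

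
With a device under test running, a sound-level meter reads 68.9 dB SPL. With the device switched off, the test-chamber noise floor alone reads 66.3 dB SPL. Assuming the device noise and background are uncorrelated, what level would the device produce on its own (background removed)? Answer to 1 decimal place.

Subtract intensities: L_src = 10·log₁₀(10^(L_total/10) − 10^(L_bg/10)).
L_src = 10·log₁₀(10^(68.9/10) − 10^(66.3/10)) = 10·log₁₀(3497000) = 65.4 dB SPL.

65.4 dB SPL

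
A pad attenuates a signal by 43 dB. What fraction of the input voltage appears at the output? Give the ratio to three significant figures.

Voltage ratio = 10^(dB/20).
10^(-43/20) = 10^(-2.150) = 0.00708.

0.00708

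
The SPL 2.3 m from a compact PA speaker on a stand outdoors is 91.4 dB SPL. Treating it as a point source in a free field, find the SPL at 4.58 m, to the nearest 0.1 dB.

85.4 dB SPL

Inverse-square spreading gives ΔL = −20·log₁₀(d₂/d₁).
ΔL = −20·log₁₀(4.58/2.3) = -5.98 dB, so L₂ = 91.4 + (-5.98) = 85.4 dB SPL.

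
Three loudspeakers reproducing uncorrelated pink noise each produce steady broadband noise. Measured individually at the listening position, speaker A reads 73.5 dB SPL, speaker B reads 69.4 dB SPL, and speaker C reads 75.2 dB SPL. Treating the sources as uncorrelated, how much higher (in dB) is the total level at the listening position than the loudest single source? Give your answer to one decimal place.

2.9 dB

Uncorrelated sources add in intensity (power), not in dB.
L_total = 10·log₁₀(10^(73.5/10) + 10^(69.4/10) + 10^(75.2/10)) = 78.08 dB SPL.
Excess over the loudest (75.2 dB): 78.08 − 75.2 = 2.9 dB.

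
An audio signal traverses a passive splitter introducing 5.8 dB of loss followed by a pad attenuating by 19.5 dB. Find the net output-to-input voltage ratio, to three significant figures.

0.0543

Net gain = (−5.8) + (−19.5) = -25.3 dB.
Voltage ratio = 10^(-25.3/20) = 0.0543.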